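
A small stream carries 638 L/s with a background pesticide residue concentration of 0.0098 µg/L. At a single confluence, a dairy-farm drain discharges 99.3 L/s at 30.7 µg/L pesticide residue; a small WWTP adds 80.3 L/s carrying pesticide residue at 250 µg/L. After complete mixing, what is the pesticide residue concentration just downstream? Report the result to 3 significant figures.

28.3 µg/L

Flow-weighted average: C = (638.0·0.009800 + 99.30·30.70 + 80.30·250.0) / 817.6 = 23130/817.6 = 28.29 µg/L.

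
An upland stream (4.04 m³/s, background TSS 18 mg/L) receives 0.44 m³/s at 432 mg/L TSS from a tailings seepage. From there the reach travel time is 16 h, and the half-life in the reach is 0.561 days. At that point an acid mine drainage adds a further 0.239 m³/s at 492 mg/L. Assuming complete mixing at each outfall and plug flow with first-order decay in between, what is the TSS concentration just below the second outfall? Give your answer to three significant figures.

49.4 mg/L

Mass balance: C = (4.040·18.00 + 0.4400·432.0) / 4.480 = 262.8/4.480 = 58.66 mg/L; combined flow 4.480 m³/s.
Half-life 0.561 d → k = ln 2 / 0.561 = 1.236 d⁻¹.
Decay over the reach: 58.66·exp(−kt) = 58.66·0.4388 = 25.74 mg/L.
Second outfall: C = (4.480·25.74 + 0.2390·492.0)/4.719 = 49.35 mg/L.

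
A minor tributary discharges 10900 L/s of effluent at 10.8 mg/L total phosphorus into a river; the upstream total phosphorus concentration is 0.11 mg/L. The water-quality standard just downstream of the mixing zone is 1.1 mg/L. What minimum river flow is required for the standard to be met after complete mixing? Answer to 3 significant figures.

Set C_mix = 1.1: (Q·0.1100 + 10900·10.80) / (Q + 10900) = 1.1
→ Q = 10900·(10.80 − 1.1)/(1.1 − 0.1100) = 106800 L/s.

107000 L/s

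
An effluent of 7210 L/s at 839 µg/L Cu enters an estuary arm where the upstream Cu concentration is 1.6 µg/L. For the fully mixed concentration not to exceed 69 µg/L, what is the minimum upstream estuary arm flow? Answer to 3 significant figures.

82400 L/s

Set C_mix = 69: (Q·1.600 + 7210·839.0) / (Q + 7210) = 69
→ Q = 7210·(839.0 − 69)/(69 − 1.600) = 82370 L/s.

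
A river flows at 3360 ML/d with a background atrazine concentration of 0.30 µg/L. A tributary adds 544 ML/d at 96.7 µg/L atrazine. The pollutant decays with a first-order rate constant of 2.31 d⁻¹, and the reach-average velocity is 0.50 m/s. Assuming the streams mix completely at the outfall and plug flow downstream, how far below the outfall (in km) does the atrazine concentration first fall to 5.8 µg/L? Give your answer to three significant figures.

16.1 km

After mixing, C = (3360·0.3000 + 544.0·96.70) / 3904 = 53610/3904 = 13.73 µg/L.
Set 13.73·exp(−k·t) = 5.8 → t = ln(13.73/5.8)/k = 32240 s = 8.955 h.
Distance = v·t = 0.50·32240 = 16120 m = 16.12 km.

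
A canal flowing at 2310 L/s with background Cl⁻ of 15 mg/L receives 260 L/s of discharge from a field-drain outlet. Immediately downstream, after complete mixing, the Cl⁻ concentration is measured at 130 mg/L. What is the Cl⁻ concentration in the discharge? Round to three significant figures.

1150 mg/L

Mass balance: 2310·15.00 + 260.0·Cₑ = 2570·130.0
→ Cₑ = (2570·130.0 − 2310·15.00) / 260.0 = 1152 mg/L.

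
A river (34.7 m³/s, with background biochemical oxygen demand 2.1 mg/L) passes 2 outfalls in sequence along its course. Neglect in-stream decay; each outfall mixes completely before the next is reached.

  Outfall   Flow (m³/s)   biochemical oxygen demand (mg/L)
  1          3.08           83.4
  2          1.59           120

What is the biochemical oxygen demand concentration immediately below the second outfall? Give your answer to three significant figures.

Outfall 1: combined Q = 37.78 m³/s; C = (34.70·2.100 + 3.080·83.40)/37.78 = 8.728 mg/L.
Outfall 2: combined Q = 39.37 m³/s; C = (37.78·8.728 + 1.590·120.0)/39.37 = 13.22 mg/L.

13.2 mg/L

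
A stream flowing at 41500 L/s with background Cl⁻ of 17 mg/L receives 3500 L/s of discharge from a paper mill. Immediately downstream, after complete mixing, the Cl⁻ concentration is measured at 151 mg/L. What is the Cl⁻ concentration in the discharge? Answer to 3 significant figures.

1740 mg/L

Mass balance: 41500·17.00 + 3500·Cₑ = 45000·151.0
→ Cₑ = (45000·151.0 − 41500·17.00) / 3500 = 1740 mg/L.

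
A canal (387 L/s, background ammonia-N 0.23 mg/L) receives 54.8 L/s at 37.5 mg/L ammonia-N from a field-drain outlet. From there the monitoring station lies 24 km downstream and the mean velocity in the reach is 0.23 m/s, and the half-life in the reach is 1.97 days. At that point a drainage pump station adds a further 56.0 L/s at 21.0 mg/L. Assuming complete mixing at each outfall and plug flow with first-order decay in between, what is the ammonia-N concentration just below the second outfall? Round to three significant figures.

After mixing, C = (387.0·0.2300 + 54.80·37.50) / 441.8 = 2144/441.8 = 4.853 mg/L; combined flow 441.8 L/s.
Travel time t = 24·1000 / 0.23 = 104300 s = 28.99 h.
Half-life 1.97 d → k = ln 2 / 1.97 = 0.3519 d⁻¹.
Applying C = C₀e^(−kt): 4.853 × 0.6538 = 3.173 mg/L.
Second outfall: C = (441.8·3.173 + 56.00·21.00)/497.8 = 5.178 mg/L.

5.18 mg/L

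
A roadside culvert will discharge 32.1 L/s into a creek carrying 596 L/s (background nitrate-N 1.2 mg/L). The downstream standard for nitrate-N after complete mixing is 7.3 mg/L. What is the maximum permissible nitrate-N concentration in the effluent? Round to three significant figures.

At the limit, (Qr·Cr + Qe·Cₑ)/(Qr + Qe) = 7.3:
Cₑ = (628.1·7.3 − 596.0·1.200) / 32.10 = 120.6 mg/L.

121 mg/L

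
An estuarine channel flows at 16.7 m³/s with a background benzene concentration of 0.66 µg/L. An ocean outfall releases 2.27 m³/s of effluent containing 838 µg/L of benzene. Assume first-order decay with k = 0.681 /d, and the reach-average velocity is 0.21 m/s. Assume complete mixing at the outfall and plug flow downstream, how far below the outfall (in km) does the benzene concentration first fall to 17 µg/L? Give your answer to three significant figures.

47.4 km

After mixing, C = (16.70·0.6600 + 2.270·838.0) / 18.97 = 1913/18.97 = 100.9 µg/L.
Set 100.9·exp(−k·t) = 17 → t = ln(100.9/17)/k = 225900 s = 62.75 h.
Distance = v·t = 0.21·225900 = 47440 m = 47.44 km.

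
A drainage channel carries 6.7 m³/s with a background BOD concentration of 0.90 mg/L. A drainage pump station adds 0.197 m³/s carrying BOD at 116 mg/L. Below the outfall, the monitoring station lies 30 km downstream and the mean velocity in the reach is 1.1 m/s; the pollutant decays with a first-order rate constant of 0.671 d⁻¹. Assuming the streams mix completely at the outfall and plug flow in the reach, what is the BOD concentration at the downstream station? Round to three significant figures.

3.39 mg/L

Conservation of mass: C = (6.700·0.9000 + 0.1970·116.0) / 6.897 = 28.88/6.897 = 4.188 mg/L.
Travel time t = 30·1000 / 1.1 = 27270 s = 7.576 h.
After decay, C = 4.188 × e^(−kt) = 4.188 × 0.8091 = 3.388 mg/L.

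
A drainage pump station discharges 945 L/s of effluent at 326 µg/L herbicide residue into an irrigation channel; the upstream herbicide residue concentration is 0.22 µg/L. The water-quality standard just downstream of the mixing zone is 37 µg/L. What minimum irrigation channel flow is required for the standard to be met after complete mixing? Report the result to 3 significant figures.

7430 L/s

Set C_mix = 37: (Q·0.2200 + 945.0·326.0) / (Q + 945.0) = 37
→ Q = 945.0·(326.0 − 37)/(37 − 0.2200) = 7425 L/s.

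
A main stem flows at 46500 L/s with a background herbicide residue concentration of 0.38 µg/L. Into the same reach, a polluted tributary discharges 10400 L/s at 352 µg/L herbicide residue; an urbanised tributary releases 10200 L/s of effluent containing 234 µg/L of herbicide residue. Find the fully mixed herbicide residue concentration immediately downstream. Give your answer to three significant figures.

90.4 µg/L

Flow-weighted average: C = (46500·0.3800 + 10400·352.0 + 10200·234.0) / 67100 = 6065000/67100 = 90.39 µg/L.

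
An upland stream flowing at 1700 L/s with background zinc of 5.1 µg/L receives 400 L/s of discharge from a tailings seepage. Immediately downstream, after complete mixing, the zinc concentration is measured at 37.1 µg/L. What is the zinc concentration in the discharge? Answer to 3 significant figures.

Mass balance: 1700·5.100 + 400.0·Cₑ = 2100·37.10
→ Cₑ = (2100·37.10 − 1700·5.100) / 400.0 = 173.1 µg/L.

173 µg/L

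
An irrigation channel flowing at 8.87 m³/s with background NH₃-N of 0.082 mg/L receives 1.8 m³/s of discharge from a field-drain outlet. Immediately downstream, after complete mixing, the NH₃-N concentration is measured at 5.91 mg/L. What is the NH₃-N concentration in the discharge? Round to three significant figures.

34.6 mg/L

Mass balance: 8.870·0.08200 + 1.800·Cₑ = 10.67·5.910
→ Cₑ = (10.67·5.910 − 8.870·0.08200) / 1.800 = 34.63 mg/L.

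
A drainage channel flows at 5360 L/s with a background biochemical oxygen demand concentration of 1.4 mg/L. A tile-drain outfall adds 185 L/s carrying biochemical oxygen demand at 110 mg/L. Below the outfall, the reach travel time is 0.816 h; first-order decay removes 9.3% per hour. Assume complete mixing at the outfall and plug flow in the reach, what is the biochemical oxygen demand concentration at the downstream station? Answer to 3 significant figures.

Mixed concentration C = ΣQC/ΣQ = (5360·1.400 + 185.0·110.0) / 5545 = 27850/5545 = 5.023 mg/L.
9.3%/h lost → k = −ln(1 − 0.093) = 0.09761 h⁻¹.
Decay over the reach: 5.023·exp(−kt) = 5.023·0.9234 = 4.639 mg/L.

4.64 mg/L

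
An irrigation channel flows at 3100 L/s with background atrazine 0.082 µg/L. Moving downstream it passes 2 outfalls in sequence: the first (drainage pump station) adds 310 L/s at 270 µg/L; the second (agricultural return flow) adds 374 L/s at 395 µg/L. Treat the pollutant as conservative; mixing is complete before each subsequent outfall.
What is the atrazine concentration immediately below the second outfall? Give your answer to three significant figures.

61.2 µg/L

Outfall 1: combined Q = 3410 L/s; C = (3100·0.08200 + 310.0·270.0)/3410 = 24.62 µg/L.
Outfall 2: combined Q = 3784 L/s; C = (3410·24.62 + 374.0·395.0)/3784 = 61.23 µg/L.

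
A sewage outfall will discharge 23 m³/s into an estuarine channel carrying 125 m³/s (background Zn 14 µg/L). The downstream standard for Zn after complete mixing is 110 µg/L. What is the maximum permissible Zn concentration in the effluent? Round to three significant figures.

At the limit, (Qr·Cr + Qe·Cₑ)/(Qr + Qe) = 110:
Cₑ = (148.0·110 − 125.0·14.00) / 23.00 = 631.7 µg/L.

632 µg/L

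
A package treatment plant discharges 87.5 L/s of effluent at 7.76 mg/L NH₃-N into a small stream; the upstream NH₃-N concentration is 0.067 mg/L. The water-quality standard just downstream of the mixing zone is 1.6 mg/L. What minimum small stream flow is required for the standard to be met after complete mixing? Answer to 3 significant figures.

352 L/s

Set C_mix = 1.6: (Q·0.06700 + 87.50·7.760) / (Q + 87.50) = 1.6
→ Q = 87.50·(7.760 − 1.6)/(1.6 − 0.06700) = 351.6 L/s.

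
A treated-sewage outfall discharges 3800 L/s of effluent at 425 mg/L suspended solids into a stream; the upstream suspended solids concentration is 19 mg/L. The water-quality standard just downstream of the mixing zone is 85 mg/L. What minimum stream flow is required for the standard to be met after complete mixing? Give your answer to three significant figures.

19600 L/s

Set C_mix = 85: (Q·19.00 + 3800·425.0) / (Q + 3800) = 85
→ Q = 3800·(425.0 − 85)/(85 − 19.00) = 19580 L/s.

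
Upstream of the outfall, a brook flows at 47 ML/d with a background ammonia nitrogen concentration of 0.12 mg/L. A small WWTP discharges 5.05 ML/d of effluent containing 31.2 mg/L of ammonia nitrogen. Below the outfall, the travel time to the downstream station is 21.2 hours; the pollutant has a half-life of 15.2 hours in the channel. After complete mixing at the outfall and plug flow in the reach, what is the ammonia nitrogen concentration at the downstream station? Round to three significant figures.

Mass balance: C = (47.00·0.1200 + 5.050·31.20) / 52.05 = 163.2/52.05 = 3.135 mg/L.
Half-life 15.2 h → k = ln 2 / 15.2 = 0.04560 h⁻¹ = 1.094 d⁻¹.
Applying C = C₀e^(−kt): 3.135 × 0.3803 = 1.192 mg/L.

1.19 mg/L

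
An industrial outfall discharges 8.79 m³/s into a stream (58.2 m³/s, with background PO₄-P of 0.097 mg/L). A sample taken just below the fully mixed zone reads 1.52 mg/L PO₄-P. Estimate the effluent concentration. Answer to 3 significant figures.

10.9 mg/L

Mass balance: 58.20·0.09700 + 8.790·Cₑ = 66.99·1.520
→ Cₑ = (66.99·1.520 − 58.20·0.09700) / 8.790 = 10.94 mg/L.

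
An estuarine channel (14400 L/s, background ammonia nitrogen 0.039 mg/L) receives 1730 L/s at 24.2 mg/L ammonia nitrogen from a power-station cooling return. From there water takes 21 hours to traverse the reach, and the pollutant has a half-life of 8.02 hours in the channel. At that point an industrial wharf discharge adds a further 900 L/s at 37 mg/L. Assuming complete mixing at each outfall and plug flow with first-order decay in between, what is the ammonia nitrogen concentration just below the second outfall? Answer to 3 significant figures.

2.36 mg/L

Flow-weighted average: C = (14400·0.03900 + 1730·24.20) / 16130 = 42430/16130 = 2.630 mg/L; combined flow 16130 L/s.
Half-life 8.02 h → k = ln 2 / 8.02 = 0.08643 h⁻¹ = 2.074 d⁻¹.
After decay, C = 2.630 × e^(−kt) = 2.630 × 0.1628 = 0.4283 mg/L.
At the second outfall, C = (16130·0.4283 + 900.0·37.00) / (16130 + 900.0) = 2.361 mg/L.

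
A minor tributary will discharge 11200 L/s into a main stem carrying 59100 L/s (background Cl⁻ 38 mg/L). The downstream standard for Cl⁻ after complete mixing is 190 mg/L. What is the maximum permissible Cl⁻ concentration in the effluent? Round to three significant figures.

At the limit, (Qr·Cr + Qe·Cₑ)/(Qr + Qe) = 190:
Cₑ = (70300·190 − 59100·38.00) / 11200 = 992.1 mg/L.

992 mg/L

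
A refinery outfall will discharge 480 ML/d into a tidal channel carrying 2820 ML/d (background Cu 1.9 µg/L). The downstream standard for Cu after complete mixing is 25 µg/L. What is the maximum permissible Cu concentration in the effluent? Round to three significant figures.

161 µg/L

At the limit, (Qr·Cr + Qe·Cₑ)/(Qr + Qe) = 25:
Cₑ = (3300·25 − 2820·1.900) / 480.0 = 160.7 µg/L.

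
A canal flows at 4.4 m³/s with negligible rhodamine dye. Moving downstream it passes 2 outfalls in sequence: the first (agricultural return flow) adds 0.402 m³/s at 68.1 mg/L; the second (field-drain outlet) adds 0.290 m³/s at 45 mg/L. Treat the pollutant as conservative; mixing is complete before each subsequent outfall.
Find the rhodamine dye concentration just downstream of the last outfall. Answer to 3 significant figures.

Outfall 1: combined Q = 4.802 m³/s; C = (4.400·0 + 0.4020·68.10)/4.802 = 5.701 mg/L.
Outfall 2: combined Q = 5.092 m³/s; C = (4.802·5.701 + 0.2900·45.00)/5.092 = 7.939 mg/L.

7.94 mg/L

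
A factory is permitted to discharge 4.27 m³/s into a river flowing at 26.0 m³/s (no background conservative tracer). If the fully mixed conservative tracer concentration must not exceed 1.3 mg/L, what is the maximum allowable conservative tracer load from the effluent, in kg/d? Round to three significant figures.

Mass balance at the limit: 26.00·0 + 4.270·Cₑ = 30.27·1.3 → Cₑ = 9.216 mg/L.
Load = 4.270 m³/s × 9.216 g/m³ × 86 400 s/d = 3400 kg/d.

3400 kg/d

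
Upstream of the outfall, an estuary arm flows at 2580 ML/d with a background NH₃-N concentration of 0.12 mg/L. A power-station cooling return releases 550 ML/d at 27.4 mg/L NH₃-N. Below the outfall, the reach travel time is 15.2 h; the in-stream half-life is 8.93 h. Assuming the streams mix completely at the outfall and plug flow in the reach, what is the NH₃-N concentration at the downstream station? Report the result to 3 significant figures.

1.51 mg/L

After mixing, C = (2580·0.1200 + 550.0·27.40) / 3130 = 15380/3130 = 4.914 mg/L.
Half-life 8.93 h → k = ln 2 / 8.93 = 0.07762 h⁻¹ = 1.863 d⁻¹.
First-order decay: C = 4.914·exp(−k·t) = 4.914·0.3073 = 1.510 mg/L.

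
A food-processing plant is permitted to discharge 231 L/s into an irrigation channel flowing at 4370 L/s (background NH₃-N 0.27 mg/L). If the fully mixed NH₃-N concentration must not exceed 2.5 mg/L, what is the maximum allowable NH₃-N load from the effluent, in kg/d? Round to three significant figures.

Mass balance at the limit: 4370·0.2700 + 231.0·Cₑ = 4601·2.5 → Cₑ = 44.69 mg/L.
231.0 L/s = 0.2310 m³/s. Load = 0.2310 m³/s × 44.69 g/m³ × 86 400 s/d = 891.9 kg/d.

892 kg/d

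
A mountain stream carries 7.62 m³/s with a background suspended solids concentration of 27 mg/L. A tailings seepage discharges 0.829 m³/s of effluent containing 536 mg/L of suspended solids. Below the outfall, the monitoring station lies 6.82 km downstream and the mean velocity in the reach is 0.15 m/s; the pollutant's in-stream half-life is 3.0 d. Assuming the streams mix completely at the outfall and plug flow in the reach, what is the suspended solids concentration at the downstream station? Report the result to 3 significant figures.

Flow-weighted average: C = (7.620·27.00 + 0.8290·536.0) / 8.449 = 650.1/8.449 = 76.94 mg/L.
Travel time t = 6.82·1000 / 0.15 = 45470 s = 12.63 h.
Half-life 3.0 d → k = ln 2 / 3.0 = 0.2310 d⁻¹.
Decay over the reach: 76.94·exp(−kt) = 76.94·0.8855 = 68.13 mg/L.

68.1 mg/L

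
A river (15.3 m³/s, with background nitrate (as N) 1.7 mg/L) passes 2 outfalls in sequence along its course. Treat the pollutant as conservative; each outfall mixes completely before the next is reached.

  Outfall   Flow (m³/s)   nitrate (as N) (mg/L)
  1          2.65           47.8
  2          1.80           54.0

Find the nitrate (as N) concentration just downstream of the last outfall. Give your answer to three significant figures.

Outfall 1: combined Q = 17.95 m³/s; C = (15.30·1.700 + 2.650·47.80)/17.95 = 8.506 mg/L.
Outfall 2: combined Q = 19.75 m³/s; C = (17.95·8.506 + 1.800·54.00)/19.75 = 12.65 mg/L.

12.7 mg/L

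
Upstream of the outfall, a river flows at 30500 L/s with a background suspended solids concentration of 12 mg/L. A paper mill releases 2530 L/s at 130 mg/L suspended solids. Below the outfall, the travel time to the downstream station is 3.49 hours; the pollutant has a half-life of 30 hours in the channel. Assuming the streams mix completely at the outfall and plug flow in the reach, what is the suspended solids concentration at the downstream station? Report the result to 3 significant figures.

Mixed concentration C = ΣQC/ΣQ = (30500·12.00 + 2530·130.0) / 33030 = 694900/33030 = 21.04 mg/L.
Half-life 30 h → k = ln 2 / 30 = 0.02310 h⁻¹ = 0.5545 d⁻¹.
After decay, C = 21.04 × e^(−kt) = 21.04 × 0.9225 = 19.41 mg/L.

19.4 mg/L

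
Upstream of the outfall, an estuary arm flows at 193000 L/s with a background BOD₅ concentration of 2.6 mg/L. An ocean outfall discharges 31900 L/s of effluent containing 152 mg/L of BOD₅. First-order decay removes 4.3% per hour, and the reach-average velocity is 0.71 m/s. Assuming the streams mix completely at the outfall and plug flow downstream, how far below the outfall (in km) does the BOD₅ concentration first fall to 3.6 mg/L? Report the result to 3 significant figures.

110 km

Flow-weighted average: C = (193000·2.600 + 31900·152.0) / 224900 = 5351000/224900 = 23.79 mg/L.
4.3%/h lost → k = −ln(1 − 0.043) = 0.04395 h⁻¹.
Set 23.79·exp(−k·t) = 3.6 → t = ln(23.79/3.6)/k = 154700 s = 42.96 h.
Distance = v·t = 0.71·154700 = 109800 m = 109.8 km.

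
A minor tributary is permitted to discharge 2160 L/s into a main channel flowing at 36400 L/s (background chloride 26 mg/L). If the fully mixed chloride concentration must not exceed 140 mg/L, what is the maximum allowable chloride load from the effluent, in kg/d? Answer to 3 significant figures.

385000 kg/d

Mass balance at the limit: 36400·26.00 + 2160·Cₑ = 38560·140 → Cₑ = 2061 mg/L.
2160 L/s = 2.160 m³/s. Load = 2.160 m³/s × 2061 g/m³ × 86 400 s/d = 384700 kg/d.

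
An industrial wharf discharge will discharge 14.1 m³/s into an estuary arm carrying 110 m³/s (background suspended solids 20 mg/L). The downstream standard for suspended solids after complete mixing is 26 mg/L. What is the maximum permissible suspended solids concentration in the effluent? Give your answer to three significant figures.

72.8 mg/L

At the limit, (Qr·Cr + Qe·Cₑ)/(Qr + Qe) = 26:
Cₑ = (124.1·26 − 110.0·20.00) / 14.10 = 72.81 mg/L.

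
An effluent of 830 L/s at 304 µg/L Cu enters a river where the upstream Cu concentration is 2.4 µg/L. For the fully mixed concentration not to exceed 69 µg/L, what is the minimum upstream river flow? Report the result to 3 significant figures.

Set C_mix = 69: (Q·2.400 + 830.0·304.0) / (Q + 830.0) = 69
→ Q = 830.0·(304.0 − 69)/(69 − 2.400) = 2929 L/s.

2930 L/s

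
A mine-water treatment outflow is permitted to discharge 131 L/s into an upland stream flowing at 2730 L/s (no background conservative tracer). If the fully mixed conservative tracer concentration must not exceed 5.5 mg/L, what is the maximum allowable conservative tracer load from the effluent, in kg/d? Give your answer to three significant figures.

Mass balance at the limit: 2730·0 + 131.0·Cₑ = 2861·5.5 → Cₑ = 120.1 mg/L.
131.0 L/s = 0.1310 m³/s. Load = 0.1310 m³/s × 120.1 g/m³ × 86 400 s/d = 1360 kg/d.

1360 kg/d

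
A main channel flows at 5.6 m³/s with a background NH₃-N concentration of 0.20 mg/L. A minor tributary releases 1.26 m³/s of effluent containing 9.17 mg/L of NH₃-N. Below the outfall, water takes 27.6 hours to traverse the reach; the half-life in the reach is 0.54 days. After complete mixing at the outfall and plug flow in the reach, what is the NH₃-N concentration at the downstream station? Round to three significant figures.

Mixed concentration C = ΣQC/ΣQ = (5.600·0.2000 + 1.260·9.170) / 6.860 = 12.67/6.860 = 1.848 mg/L.
Half-life 0.54 d → k = ln 2 / 0.54 = 1.284 d⁻¹.
First-order decay: C = 1.848·exp(−k·t) = 1.848·0.2285 = 0.4222 mg/L.

0.422 mg/L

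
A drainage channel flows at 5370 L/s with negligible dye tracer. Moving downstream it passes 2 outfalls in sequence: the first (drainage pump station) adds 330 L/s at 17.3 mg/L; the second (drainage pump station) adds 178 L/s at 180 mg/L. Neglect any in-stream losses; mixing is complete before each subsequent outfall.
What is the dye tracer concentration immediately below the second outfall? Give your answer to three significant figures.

6.42 mg/L

After outfall 1: Q = 5370 + 330.0 = 5700 L/s; C = (5370·0 + 330.0·17.30)/5700 = 1.002 mg/L.
After outfall 2: Q = 5700 + 178.0 = 5878 L/s; C = (5700·1.002 + 178.0·180.0)/5878 = 6.422 mg/L.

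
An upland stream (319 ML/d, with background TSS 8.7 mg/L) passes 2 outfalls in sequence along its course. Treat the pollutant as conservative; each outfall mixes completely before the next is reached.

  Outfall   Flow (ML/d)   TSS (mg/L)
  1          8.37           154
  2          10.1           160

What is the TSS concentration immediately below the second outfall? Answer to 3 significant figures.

16.8 mg/L

Below outfall 1: Q → 327.4 ML/d, C = (319.0·8.700 + 8.370·154.0)/327.4 = 12.41 mg/L.
Below outfall 2: Q → 337.5 ML/d, C = (327.4·12.41 + 10.10·160.0)/337.5 = 16.83 mg/L.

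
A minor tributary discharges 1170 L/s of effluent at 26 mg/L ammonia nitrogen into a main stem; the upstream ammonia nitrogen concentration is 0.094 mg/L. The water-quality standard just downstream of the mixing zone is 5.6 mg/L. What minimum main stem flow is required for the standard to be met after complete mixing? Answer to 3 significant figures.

Set C_mix = 5.6: (Q·0.09400 + 1170·26.00) / (Q + 1170) = 5.6
→ Q = 1170·(26.00 − 5.6)/(5.6 − 0.09400) = 4335 L/s.

4330 L/s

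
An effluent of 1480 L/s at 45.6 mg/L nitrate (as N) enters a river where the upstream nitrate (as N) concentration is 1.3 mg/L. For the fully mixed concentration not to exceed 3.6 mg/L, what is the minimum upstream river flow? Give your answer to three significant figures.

27000 L/s

Set C_mix = 3.6: (Q·1.300 + 1480·45.60) / (Q + 1480) = 3.6
→ Q = 1480·(45.60 − 3.6)/(3.6 − 1.300) = 27030 L/s.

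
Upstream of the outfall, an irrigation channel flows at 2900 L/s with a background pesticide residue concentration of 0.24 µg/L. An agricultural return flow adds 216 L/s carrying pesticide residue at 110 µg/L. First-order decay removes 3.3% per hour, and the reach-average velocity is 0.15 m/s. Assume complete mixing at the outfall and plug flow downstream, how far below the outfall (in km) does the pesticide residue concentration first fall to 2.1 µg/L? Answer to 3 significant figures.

After mixing, C = (2900·0.2400 + 216.0·110.0) / 3116 = 24460/3116 = 7.849 µg/L.
3.3%/h lost → k = −ln(1 − 0.033) = 0.03356 h⁻¹.
Set 7.849·exp(−k·t) = 2.1 → t = ln(7.849/2.1)/k = 141400 s = 39.29 h.
Distance = v·t = 0.15·141400 = 21220 m = 21.22 km.

21.2 km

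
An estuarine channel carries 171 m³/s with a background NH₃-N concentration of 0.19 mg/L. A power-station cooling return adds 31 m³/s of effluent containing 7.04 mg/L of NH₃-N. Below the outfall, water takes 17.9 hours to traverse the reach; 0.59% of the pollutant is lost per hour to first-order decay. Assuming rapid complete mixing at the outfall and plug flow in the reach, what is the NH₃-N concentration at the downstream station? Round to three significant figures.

1.12 mg/L

Conservation of mass: C = (171.0·0.1900 + 31.00·7.040) / 202.0 = 250.7/202.0 = 1.241 mg/L.
0.59%/h lost → k = −ln(1 − 0.0059) = 0.005917 h⁻¹.
Decay over the reach: 1.241·exp(−kt) = 1.241·0.8995 = 1.116 mg/L.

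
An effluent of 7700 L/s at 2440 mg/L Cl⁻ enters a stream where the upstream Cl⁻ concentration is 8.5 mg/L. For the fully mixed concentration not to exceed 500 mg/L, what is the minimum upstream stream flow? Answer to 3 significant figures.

Set C_mix = 500: (Q·8.500 + 7700·2440) / (Q + 7700) = 500
→ Q = 7700·(2440 − 500)/(500 − 8.500) = 30390 L/s.

30400 L/s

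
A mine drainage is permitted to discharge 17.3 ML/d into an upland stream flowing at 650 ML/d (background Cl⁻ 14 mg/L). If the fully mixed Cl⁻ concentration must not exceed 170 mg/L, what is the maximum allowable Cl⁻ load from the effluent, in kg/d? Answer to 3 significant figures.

104000 kg/d

Mass balance at the limit: 650.0·14.00 + 17.30·Cₑ = 667.3·170 → Cₑ = 6031 mg/L.
17.30 ML/d = 0.2002 m³/s. Load = 0.2002 m³/s × 6031 g/m³ × 86 400 s/d = 104300 kg/d.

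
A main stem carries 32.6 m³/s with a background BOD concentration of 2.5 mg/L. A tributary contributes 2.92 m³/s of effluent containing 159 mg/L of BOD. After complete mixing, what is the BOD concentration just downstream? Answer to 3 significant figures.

15.4 mg/L

Conservation of mass: C = (32.60·2.500 + 2.920·159.0) / 35.52 = 545.8/35.52 = 15.37 mg/L.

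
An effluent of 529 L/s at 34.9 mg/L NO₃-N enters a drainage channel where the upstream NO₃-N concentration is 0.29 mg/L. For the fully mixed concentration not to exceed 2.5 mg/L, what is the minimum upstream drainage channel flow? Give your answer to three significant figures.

7760 L/s

Set C_mix = 2.5: (Q·0.2900 + 529.0·34.90) / (Q + 529.0) = 2.5
→ Q = 529.0·(34.90 − 2.5)/(2.5 − 0.2900) = 7755 L/s.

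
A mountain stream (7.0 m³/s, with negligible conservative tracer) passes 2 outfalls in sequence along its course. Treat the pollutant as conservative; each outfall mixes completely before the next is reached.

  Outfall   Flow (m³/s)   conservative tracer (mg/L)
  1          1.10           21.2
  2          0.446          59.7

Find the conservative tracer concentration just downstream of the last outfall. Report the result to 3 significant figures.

5.84 mg/L

Below outfall 1: Q → 8.100 m³/s, C = (7.000·0 + 1.100·21.20)/8.100 = 2.879 mg/L.
Below outfall 2: Q → 8.546 m³/s, C = (8.100·2.879 + 0.4460·59.70)/8.546 = 5.844 mg/L.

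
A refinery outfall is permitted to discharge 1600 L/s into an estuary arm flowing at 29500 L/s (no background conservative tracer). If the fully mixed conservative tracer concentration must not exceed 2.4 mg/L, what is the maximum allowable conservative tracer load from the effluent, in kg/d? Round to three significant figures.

Mass balance at the limit: 29500·0 + 1600·Cₑ = 31100·2.4 → Cₑ = 46.65 mg/L.
1600 L/s = 1.600 m³/s. Load = 1.600 m³/s × 46.65 g/m³ × 86 400 s/d = 6449 kg/d.

6450 kg/d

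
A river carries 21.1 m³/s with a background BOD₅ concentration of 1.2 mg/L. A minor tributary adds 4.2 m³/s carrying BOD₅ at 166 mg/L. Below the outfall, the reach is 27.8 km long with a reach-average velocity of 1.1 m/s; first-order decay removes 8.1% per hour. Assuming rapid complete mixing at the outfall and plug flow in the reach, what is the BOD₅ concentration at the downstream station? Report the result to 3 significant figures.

Flow-weighted average: C = (21.10·1.200 + 4.200·166.0) / 25.30 = 722.5/25.30 = 28.56 mg/L.
Travel time t = 27.8·1000 / 1.1 = 25270 s = 7.020 h.
8.1%/h lost → k = −ln(1 − 0.081) = 0.08447 h⁻¹.
After decay, C = 28.56 × e^(−kt) = 28.56 × 0.5527 = 15.78 mg/L.

15.8 mg/L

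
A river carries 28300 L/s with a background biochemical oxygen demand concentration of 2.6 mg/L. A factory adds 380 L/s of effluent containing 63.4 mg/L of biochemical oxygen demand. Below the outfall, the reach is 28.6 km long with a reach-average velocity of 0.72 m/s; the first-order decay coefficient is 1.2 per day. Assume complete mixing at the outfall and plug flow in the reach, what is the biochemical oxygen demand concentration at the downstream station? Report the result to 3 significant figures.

Flow-weighted average: C = (28300·2.600 + 380.0·63.40) / 28680 = 97670/28680 = 3.406 mg/L.
Travel time t = 28.6·1000 / 0.72 = 39720 s = 11.03 h.
First-order decay: C = 3.406·exp(−k·t) = 3.406·0.5760 = 1.962 mg/L.

1.96 mg/L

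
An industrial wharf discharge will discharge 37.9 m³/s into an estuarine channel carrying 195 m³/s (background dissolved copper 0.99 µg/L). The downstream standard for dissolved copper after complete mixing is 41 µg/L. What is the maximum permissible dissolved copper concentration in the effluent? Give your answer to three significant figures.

247 µg/L

At the limit, (Qr·Cr + Qe·Cₑ)/(Qr + Qe) = 41:
Cₑ = (232.9·41 − 195.0·0.9900) / 37.90 = 246.9 µg/L.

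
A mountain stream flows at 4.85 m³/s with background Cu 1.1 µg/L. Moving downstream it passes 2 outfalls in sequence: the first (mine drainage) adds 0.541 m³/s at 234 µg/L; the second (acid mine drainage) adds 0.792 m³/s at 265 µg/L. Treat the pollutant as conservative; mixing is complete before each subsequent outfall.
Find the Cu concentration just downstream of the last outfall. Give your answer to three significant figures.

55.3 µg/L

Outfall 1: combined Q = 5.391 m³/s; C = (4.850·1.100 + 0.5410·234.0)/5.391 = 24.47 µg/L.
Outfall 2: combined Q = 6.183 m³/s; C = (5.391·24.47 + 0.7920·265.0)/6.183 = 55.28 µg/L.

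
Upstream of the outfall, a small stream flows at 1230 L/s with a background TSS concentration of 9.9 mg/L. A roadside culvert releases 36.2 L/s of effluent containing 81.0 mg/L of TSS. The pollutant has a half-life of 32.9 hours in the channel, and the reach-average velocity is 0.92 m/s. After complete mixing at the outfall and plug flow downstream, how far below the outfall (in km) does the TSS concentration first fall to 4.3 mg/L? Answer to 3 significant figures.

160 km

Mass balance: C = (1230·9.900 + 36.20·81.00) / 1266 = 15110/1266 = 11.93 mg/L.
Half-life 32.9 h → k = ln 2 / 32.9 = 0.02107 h⁻¹ = 0.5056 d⁻¹.
Set 11.93·exp(−k·t) = 4.3 → t = ln(11.93/4.3)/k = 174400 s = 48.45 h.
Distance = v·t = 0.92·174400 = 160500 m = 160.5 km.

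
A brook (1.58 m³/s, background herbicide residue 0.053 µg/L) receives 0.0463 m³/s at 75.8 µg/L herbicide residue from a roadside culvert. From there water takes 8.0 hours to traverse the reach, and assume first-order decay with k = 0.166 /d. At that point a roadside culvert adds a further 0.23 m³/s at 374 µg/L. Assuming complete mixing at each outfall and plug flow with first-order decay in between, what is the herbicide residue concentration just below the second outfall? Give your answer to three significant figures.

Mass balance: C = (1.580·0.05300 + 0.04630·75.80) / 1.626 = 3.593/1.626 = 2.209 µg/L; combined flow 1.626 m³/s.
Decay over the reach: 2.209·exp(−kt) = 2.209·0.9462 = 2.091 µg/L.
At the second outfall, C = (1.626·2.091 + 0.2300·374.0) / (1.626 + 0.2300) = 48.17 µg/L.

48.2 µg/L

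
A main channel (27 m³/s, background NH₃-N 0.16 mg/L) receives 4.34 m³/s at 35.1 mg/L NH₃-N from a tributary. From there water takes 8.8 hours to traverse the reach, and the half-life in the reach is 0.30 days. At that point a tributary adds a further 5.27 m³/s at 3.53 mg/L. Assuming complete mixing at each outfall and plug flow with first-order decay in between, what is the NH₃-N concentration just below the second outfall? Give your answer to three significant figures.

2.34 mg/L

Conservation of mass: C = (27.00·0.1600 + 4.340·35.10) / 31.34 = 156.7/31.34 = 4.999 mg/L; combined flow 31.34 m³/s.
Half-life 0.30 d → k = ln 2 / 0.30 = 2.310 d⁻¹.
After decay, C = 4.999 × e^(−kt) = 4.999 × 0.4286 = 2.142 mg/L.
At the second outfall, C = (31.34·2.142 + 5.270·3.530) / (31.34 + 5.270) = 2.342 mg/L.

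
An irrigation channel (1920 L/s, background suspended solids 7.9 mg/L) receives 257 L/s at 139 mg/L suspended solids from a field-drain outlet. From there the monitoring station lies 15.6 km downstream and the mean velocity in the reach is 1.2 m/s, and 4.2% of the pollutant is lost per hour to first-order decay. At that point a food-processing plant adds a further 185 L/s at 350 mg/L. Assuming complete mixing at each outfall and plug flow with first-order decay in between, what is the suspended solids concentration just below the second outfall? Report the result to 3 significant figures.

Conservation of mass: C = (1920·7.900 + 257.0·139.0) / 2177 = 50890/2177 = 23.38 mg/L; combined flow 2177 L/s.
Travel time t = 15.6·1000 / 1.2 = 13000 s = 3.611 h.
4.2%/h lost → k = −ln(1 − 0.042) = 0.04291 h⁻¹.
Decay over the reach: 23.38·exp(−kt) = 23.38·0.8565 = 20.02 mg/L.
Second outfall: C = (2177·20.02 + 185.0·350.0)/2362 = 45.87 mg/L.

45.9 mg/L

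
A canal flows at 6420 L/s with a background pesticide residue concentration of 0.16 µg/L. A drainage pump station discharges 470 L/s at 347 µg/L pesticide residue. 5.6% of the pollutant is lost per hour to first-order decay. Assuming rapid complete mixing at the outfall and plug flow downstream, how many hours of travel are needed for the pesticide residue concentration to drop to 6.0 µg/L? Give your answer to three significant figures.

Mass balance: C = (6420·0.1600 + 470.0·347.0) / 6890 = 164100/6890 = 23.82 µg/L.
5.6%/h lost → k = −ln(1 − 0.056) = 0.05763 h⁻¹.
23.82·exp(−k·t) = 6.0 → t = ln(23.82/6.0)/k = 86130 s = 23.92 h.

23.9 h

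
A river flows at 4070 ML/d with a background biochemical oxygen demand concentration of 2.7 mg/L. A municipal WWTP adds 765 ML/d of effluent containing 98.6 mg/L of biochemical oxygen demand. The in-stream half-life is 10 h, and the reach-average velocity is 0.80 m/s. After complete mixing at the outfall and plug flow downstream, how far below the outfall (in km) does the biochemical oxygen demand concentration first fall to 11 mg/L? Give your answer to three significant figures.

20.2 km

After mixing, C = (4070·2.700 + 765.0·98.60) / 4835 = 86420/4835 = 17.87 mg/L.
Half-life 10 h → k = ln 2 / 10 = 0.06931 h⁻¹ = 1.664 d⁻¹.
Set 17.87·exp(−k·t) = 11 → t = ln(17.87/11)/k = 25210 s = 7.003 h.
Distance = v·t = 0.80·25210 = 20170 m = 20.17 km.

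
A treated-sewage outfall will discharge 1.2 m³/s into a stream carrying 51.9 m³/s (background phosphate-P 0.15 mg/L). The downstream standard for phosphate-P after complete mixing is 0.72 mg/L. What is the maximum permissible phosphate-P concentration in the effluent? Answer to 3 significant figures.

At the limit, (Qr·Cr + Qe·Cₑ)/(Qr + Qe) = 0.72:
Cₑ = (53.10·0.72 − 51.90·0.1500) / 1.200 = 25.37 mg/L.

25.4 mg/L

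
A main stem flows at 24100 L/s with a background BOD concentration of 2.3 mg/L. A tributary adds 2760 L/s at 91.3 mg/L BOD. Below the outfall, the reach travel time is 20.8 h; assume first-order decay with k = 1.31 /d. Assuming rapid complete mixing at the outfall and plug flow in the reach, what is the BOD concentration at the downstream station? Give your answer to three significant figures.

3.68 mg/L

Conservation of mass: C = (24100·2.300 + 2760·91.30) / 26860 = 307400/26860 = 11.45 mg/L.
After decay, C = 11.45 × e^(−kt) = 11.45 × 0.3213 = 3.678 mg/L.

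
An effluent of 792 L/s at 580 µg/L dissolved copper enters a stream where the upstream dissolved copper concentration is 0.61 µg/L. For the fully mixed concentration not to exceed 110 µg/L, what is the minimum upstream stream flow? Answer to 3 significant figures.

Set C_mix = 110: (Q·0.6100 + 792.0·580.0) / (Q + 792.0) = 110
→ Q = 792.0·(580.0 − 110)/(110 − 0.6100) = 3403 L/s.

3400 L/s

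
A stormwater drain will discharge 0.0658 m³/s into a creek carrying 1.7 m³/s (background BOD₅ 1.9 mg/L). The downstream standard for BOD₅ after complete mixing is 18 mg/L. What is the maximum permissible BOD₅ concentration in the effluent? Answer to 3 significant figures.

434 mg/L

At the limit, (Qr·Cr + Qe·Cₑ)/(Qr + Qe) = 18:
Cₑ = (1.766·18 − 1.700·1.900) / 0.06580 = 434.0 mg/L.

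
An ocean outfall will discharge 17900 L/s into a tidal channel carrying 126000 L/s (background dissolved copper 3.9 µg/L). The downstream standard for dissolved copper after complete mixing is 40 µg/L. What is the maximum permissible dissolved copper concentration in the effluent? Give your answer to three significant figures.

294 µg/L

At the limit, (Qr·Cr + Qe·Cₑ)/(Qr + Qe) = 40:
Cₑ = (143900·40 − 126000·3.900) / 17900 = 294.1 µg/L.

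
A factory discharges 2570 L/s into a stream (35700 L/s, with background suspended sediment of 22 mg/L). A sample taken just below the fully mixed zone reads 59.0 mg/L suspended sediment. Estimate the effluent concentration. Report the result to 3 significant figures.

Mass balance: 35700·22.00 + 2570·Cₑ = 38270·59.00
→ Cₑ = (38270·59.00 − 35700·22.00) / 2570 = 573.0 mg/L.

573 mg/L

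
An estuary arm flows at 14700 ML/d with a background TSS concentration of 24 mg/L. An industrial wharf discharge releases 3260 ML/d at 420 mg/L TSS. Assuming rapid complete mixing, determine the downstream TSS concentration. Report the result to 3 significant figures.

Conservation of mass: C = (14700·24.00 + 3260·420.0) / 17960 = 1722000/17960 = 95.88 mg/L.

95.9 mg/L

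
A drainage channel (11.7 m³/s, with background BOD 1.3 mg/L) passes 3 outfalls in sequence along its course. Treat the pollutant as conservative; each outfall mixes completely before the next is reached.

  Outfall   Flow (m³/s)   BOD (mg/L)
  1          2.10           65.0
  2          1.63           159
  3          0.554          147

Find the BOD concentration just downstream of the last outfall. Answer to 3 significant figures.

30.8 mg/L

After outfall 1: Q = 11.70 + 2.100 = 13.80 m³/s; C = (11.70·1.300 + 2.100·65.00)/13.80 = 10.99 mg/L.
After outfall 2: Q = 13.80 + 1.630 = 15.43 m³/s; C = (13.80·10.99 + 1.630·159.0)/15.43 = 26.63 mg/L.
After outfall 3: Q = 15.43 + 0.5540 = 15.98 m³/s; C = (15.43·26.63 + 0.5540·147.0)/15.98 = 30.80 mg/L.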